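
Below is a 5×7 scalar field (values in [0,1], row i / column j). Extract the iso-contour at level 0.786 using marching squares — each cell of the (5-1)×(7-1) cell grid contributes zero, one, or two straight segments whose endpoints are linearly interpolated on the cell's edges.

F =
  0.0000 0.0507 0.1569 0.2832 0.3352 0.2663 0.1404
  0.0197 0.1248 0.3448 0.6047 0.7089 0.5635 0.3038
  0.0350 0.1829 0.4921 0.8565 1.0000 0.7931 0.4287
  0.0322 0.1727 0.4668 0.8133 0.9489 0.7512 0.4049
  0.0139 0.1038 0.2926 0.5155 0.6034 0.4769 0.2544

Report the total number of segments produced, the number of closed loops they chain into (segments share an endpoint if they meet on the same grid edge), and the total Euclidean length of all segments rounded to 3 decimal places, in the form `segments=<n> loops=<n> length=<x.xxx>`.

segments=10 loops=1 length=6.865

cell (1,2): code 0100 → (1.720,3.000)–(2.000,2.807)
cell (1,3): code 1100 → (1.265,4.000)–(1.720,3.000)
cell (1,4): code 1100 → (1.969,5.000)–(1.265,4.000)
cell (1,5): code 1000 → (2.000,5.019)–(1.969,5.000)
cell (2,2): code 0110 → (2.000,2.807)–(3.000,2.921)
cell (2,4): code 1011 → (3.000,4.824)–(2.169,5.000)
cell (2,5): code 0001 → (2.169,5.000)–(2.000,5.019)
cell (3,2): code 0010 → (3.000,2.921)–(3.092,3.000)
cell (3,3): code 0011 → (3.092,3.000)–(3.471,4.000)
cell (3,4): code 0001 → (3.471,4.000)–(3.000,4.824)
total: 10 segments, chained into 1 closed loop(s), length Σ = 6.864702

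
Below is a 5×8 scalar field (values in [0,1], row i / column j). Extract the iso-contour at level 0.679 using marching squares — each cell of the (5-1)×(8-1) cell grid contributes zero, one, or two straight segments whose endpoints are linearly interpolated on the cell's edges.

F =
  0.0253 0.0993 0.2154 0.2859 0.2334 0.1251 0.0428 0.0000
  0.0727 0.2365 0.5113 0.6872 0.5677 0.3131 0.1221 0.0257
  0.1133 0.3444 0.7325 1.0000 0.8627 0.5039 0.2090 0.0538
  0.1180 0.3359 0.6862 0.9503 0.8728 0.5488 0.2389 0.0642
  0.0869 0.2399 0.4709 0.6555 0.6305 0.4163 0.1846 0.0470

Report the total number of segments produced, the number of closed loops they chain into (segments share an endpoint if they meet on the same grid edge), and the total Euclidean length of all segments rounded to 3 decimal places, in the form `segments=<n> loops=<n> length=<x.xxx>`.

segments=12 loops=1 length=8.822

cell (0,2): code 0100 → (0.980,3.000)–(1.000,2.953)
cell (0,3): code 1000 → (1.000,3.069)–(0.980,3.000)
cell (1,1): code 0100 → (1.758,2.000)–(2.000,1.862)
cell (1,2): code 1110 → (1.000,2.953)–(1.758,2.000)
cell (1,3): code 1101 → (1.377,4.000)–(1.000,3.069)
cell (1,4): code 1000 → (2.000,4.512)–(1.377,4.000)
cell (2,1): code 0110 → (2.000,1.862)–(3.000,1.979)
cell (2,4): code 1001 → (3.000,4.598)–(2.000,4.512)
cell (3,1): code 0010 → (3.000,1.979)–(3.033,2.000)
cell (3,2): code 0011 → (3.033,2.000)–(3.920,3.000)
cell (3,3): code 0011 → (3.920,3.000)–(3.800,4.000)
cell (3,4): code 0001 → (3.800,4.000)–(3.000,4.598)
total: 12 segments, chained into 1 closed loop(s), length Σ = 8.822417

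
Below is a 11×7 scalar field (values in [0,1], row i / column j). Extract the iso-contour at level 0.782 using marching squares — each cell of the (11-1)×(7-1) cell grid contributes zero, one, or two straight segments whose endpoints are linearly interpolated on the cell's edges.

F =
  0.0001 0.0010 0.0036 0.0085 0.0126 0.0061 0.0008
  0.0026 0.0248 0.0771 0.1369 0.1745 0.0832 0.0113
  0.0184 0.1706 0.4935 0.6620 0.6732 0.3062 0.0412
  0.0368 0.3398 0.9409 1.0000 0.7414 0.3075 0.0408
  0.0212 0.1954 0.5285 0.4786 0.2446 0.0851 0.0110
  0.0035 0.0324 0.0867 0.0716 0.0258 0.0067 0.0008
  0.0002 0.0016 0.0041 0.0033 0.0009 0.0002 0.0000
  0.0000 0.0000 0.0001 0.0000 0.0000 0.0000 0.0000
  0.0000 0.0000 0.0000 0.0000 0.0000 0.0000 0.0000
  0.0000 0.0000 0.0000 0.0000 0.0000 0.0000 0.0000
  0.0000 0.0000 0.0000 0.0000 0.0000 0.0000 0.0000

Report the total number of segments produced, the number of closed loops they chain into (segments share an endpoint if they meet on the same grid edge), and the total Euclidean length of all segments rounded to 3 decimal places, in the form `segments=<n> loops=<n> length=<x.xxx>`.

segments=6 loops=1 length=4.954

cell (2,1): code 0100 → (2.645,2.000)–(3.000,1.736)
cell (2,2): code 1100 → (2.355,3.000)–(2.645,2.000)
cell (2,3): code 1000 → (3.000,3.843)–(2.355,3.000)
cell (3,1): code 0010 → (3.000,1.736)–(3.385,2.000)
cell (3,2): code 0011 → (3.385,2.000)–(3.418,3.000)
cell (3,3): code 0001 → (3.418,3.000)–(3.000,3.843)
total: 6 segments, chained into 1 closed loop(s), length Σ = 4.954119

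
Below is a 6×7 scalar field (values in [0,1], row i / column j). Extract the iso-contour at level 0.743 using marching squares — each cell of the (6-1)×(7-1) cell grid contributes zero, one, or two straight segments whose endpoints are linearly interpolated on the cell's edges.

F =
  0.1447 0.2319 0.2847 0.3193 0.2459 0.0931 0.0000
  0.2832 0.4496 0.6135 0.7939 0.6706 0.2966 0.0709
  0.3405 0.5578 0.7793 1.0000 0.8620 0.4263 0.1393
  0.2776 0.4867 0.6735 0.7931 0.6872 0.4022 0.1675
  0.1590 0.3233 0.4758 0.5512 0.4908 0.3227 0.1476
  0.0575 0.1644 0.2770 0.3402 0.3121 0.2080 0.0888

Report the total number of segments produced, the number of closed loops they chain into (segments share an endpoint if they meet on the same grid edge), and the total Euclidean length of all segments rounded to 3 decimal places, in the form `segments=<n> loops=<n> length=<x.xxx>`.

segments=12 loops=1 length=7.031

cell (0,2): code 0100 → (0.893,3.000)–(1.000,2.718)
cell (0,3): code 1000 → (1.000,3.413)–(0.893,3.000)
cell (1,1): code 0100 → (1.781,2.000)–(2.000,1.836)
cell (1,2): code 1110 → (1.000,2.718)–(1.781,2.000)
cell (1,3): code 1101 → (1.378,4.000)–(1.000,3.413)
cell (1,4): code 1000 → (2.000,4.273)–(1.378,4.000)
cell (2,1): code 0010 → (2.000,1.836)–(2.343,2.000)
cell (2,2): code 0111 → (2.343,2.000)–(3.000,2.581)
cell (2,3): code 1011 → (3.000,3.473)–(2.681,4.000)
cell (2,4): code 0001 → (2.681,4.000)–(2.000,4.273)
cell (3,2): code 0010 → (3.000,2.581)–(3.207,3.000)
cell (3,3): code 0001 → (3.207,3.000)–(3.000,3.473)
total: 12 segments, chained into 1 closed loop(s), length Σ = 7.030832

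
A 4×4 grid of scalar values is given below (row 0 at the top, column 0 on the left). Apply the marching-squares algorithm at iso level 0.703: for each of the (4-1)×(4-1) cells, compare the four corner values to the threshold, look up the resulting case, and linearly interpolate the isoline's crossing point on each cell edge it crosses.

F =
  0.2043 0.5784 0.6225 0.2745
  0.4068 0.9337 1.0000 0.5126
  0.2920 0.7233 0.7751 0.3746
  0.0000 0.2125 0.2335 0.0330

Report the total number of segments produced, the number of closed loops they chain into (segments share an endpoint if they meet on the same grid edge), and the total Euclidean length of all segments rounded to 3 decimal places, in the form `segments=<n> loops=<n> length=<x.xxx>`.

segments=8 loops=1 length=6.239

cell (0,0): code 0100 → (0.351,1.000)–(1.000,0.562)
cell (0,1): code 1100 → (0.213,2.000)–(0.351,1.000)
cell (0,2): code 1000 → (1.000,2.609)–(0.213,2.000)
cell (1,0): code 0110 → (1.000,0.562)–(2.000,0.953)
cell (1,2): code 1001 → (2.000,2.180)–(1.000,2.609)
cell (2,0): code 0010 → (2.000,0.953)–(2.040,1.000)
cell (2,1): code 0011 → (2.040,1.000)–(2.133,2.000)
cell (2,2): code 0001 → (2.133,2.000)–(2.000,2.180)
total: 8 segments, chained into 1 closed loop(s), length Σ = 6.239440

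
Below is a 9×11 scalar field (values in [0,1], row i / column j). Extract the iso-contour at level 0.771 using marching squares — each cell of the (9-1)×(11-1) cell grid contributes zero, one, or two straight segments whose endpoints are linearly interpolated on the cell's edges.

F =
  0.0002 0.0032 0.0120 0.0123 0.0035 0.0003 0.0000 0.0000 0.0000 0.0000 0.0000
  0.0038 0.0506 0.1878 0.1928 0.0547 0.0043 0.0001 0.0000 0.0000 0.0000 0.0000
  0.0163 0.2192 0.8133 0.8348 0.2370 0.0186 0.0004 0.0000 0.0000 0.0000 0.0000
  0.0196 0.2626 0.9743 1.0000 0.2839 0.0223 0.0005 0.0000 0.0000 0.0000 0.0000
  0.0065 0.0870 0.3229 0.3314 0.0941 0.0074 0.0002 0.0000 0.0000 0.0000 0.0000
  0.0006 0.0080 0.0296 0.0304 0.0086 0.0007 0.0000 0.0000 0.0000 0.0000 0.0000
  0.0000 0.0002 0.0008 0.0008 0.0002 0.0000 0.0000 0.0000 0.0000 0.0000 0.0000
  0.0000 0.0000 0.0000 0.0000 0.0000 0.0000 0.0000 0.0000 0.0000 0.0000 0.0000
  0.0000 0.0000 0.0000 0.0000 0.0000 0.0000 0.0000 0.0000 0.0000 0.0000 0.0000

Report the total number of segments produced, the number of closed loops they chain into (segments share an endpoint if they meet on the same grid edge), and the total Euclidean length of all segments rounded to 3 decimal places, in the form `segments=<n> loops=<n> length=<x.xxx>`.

segments=8 loops=1 length=5.182

cell (1,1): code 0100 → (1.932,2.000)–(2.000,1.929)
cell (1,2): code 1100 → (1.901,3.000)–(1.932,2.000)
cell (1,3): code 1000 → (2.000,3.107)–(1.901,3.000)
cell (2,1): code 0110 → (2.000,1.929)–(3.000,1.714)
cell (2,3): code 1001 → (3.000,3.320)–(2.000,3.107)
cell (3,1): code 0010 → (3.000,1.714)–(3.312,2.000)
cell (3,2): code 0011 → (3.312,2.000)–(3.343,3.000)
cell (3,3): code 0001 → (3.343,3.000)–(3.000,3.320)
total: 8 segments, chained into 1 closed loop(s), length Σ = 5.181850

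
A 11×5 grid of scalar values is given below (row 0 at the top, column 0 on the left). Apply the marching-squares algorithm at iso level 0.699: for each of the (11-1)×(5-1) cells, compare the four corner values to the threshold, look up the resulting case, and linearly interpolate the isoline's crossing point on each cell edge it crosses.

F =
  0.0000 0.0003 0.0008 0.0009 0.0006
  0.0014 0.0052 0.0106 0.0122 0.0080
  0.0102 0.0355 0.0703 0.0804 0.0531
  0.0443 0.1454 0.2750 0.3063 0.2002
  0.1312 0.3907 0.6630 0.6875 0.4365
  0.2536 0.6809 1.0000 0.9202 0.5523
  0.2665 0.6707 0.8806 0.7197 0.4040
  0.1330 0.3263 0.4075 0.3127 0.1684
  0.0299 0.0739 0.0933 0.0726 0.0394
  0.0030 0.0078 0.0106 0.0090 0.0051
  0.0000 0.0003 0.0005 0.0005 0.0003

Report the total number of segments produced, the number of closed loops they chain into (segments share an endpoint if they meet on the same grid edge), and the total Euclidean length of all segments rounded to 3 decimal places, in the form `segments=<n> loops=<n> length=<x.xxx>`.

segments=8 loops=1 length=7.646

cell (4,1): code 0100 → (4.107,2.000)–(5.000,1.057)
cell (4,2): code 1100 → (4.049,3.000)–(4.107,2.000)
cell (4,3): code 1000 → (5.000,3.601)–(4.049,3.000)
cell (5,1): code 0110 → (5.000,1.057)–(6.000,1.135)
cell (5,3): code 1001 → (6.000,3.066)–(5.000,3.601)
cell (6,1): code 0010 → (6.000,1.135)–(6.384,2.000)
cell (6,2): code 0011 → (6.384,2.000)–(6.051,3.000)
cell (6,3): code 0001 → (6.051,3.000)–(6.000,3.066)
total: 8 segments, chained into 1 closed loop(s), length Σ = 7.646421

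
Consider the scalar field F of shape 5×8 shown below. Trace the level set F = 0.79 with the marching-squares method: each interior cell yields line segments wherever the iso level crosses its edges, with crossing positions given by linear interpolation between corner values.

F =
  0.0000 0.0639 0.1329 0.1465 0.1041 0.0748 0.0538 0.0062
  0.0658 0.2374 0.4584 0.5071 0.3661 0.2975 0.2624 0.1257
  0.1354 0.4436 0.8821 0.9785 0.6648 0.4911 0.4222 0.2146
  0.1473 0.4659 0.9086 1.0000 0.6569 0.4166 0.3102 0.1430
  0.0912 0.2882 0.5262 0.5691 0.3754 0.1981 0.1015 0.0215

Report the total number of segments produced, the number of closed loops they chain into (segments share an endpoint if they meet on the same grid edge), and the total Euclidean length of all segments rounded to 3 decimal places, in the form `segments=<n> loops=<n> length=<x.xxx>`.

cell (1,1): code 0100 → (1.783,2.000)–(2.000,1.790)
cell (1,2): code 1100 → (1.600,3.000)–(1.783,2.000)
cell (1,3): code 1000 → (2.000,3.601)–(1.600,3.000)
cell (2,1): code 0110 → (2.000,1.790)–(3.000,1.732)
cell (2,3): code 1001 → (3.000,3.612)–(2.000,3.601)
cell (3,1): code 0010 → (3.000,1.732)–(3.310,2.000)
cell (3,2): code 0011 → (3.310,2.000)–(3.487,3.000)
cell (3,3): code 0001 → (3.487,3.000)–(3.000,3.612)
total: 8 segments, chained into 1 closed loop(s), length Σ = 6.250104

segments=8 loops=1 length=6.250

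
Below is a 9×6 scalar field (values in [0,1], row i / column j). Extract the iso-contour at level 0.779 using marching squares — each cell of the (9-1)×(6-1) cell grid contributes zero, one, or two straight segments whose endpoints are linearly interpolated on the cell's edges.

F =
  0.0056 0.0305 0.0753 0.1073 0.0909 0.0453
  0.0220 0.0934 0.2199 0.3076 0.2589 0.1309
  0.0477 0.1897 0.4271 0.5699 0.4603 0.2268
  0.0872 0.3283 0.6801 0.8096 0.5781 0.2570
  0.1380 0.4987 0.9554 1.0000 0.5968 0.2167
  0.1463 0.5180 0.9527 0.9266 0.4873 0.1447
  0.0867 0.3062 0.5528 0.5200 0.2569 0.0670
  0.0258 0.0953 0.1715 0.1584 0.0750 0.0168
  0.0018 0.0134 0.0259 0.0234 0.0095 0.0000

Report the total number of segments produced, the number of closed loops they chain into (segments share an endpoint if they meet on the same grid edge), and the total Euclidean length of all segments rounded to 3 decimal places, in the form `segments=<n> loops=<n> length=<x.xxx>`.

cell (2,2): code 0100 → (2.872,3.000)–(3.000,2.764)
cell (2,3): code 1000 → (3.000,3.132)–(2.872,3.000)
cell (3,1): code 0100 → (3.359,2.000)–(4.000,1.614)
cell (3,2): code 1110 → (3.000,2.764)–(3.359,2.000)
cell (3,3): code 1001 → (4.000,3.548)–(3.000,3.132)
cell (4,1): code 0110 → (4.000,1.614)–(5.000,1.600)
cell (4,3): code 1001 → (5.000,3.336)–(4.000,3.548)
cell (5,1): code 0010 → (5.000,1.600)–(5.434,2.000)
cell (5,2): code 0011 → (5.434,2.000)–(5.363,3.000)
cell (5,3): code 0001 → (5.363,3.000)–(5.000,3.336)
total: 10 segments, chained into 1 closed loop(s), length Σ = 7.237256

segments=10 loops=1 length=7.237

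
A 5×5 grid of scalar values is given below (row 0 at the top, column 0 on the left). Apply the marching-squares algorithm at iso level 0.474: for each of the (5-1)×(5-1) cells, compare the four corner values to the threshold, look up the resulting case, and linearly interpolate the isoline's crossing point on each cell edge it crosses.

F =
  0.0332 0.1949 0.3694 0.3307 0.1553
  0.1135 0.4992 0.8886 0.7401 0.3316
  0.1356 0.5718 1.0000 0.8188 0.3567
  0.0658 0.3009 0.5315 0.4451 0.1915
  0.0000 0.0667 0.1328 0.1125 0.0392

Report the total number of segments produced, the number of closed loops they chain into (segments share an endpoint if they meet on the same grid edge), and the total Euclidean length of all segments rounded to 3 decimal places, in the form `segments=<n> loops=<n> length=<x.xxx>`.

segments=12 loops=1 length=9.193

cell (0,0): code 0100 → (0.917,1.000)–(1.000,0.935)
cell (0,1): code 1100 → (0.201,2.000)–(0.917,1.000)
cell (0,2): code 1100 → (0.350,3.000)–(0.201,2.000)
cell (0,3): code 1000 → (1.000,3.651)–(0.350,3.000)
cell (1,0): code 0110 → (1.000,0.935)–(2.000,0.776)
cell (1,3): code 1001 → (2.000,3.746)–(1.000,3.651)
cell (2,0): code 0010 → (2.000,0.776)–(2.361,1.000)
cell (2,1): code 0111 → (2.361,1.000)–(3.000,1.751)
cell (2,2): code 1011 → (3.000,2.666)–(2.923,3.000)
cell (2,3): code 0001 → (2.923,3.000)–(2.000,3.746)
cell (3,1): code 0010 → (3.000,1.751)–(3.144,2.000)
cell (3,2): code 0001 → (3.144,2.000)–(3.000,2.666)
total: 12 segments, chained into 1 closed loop(s), length Σ = 9.193139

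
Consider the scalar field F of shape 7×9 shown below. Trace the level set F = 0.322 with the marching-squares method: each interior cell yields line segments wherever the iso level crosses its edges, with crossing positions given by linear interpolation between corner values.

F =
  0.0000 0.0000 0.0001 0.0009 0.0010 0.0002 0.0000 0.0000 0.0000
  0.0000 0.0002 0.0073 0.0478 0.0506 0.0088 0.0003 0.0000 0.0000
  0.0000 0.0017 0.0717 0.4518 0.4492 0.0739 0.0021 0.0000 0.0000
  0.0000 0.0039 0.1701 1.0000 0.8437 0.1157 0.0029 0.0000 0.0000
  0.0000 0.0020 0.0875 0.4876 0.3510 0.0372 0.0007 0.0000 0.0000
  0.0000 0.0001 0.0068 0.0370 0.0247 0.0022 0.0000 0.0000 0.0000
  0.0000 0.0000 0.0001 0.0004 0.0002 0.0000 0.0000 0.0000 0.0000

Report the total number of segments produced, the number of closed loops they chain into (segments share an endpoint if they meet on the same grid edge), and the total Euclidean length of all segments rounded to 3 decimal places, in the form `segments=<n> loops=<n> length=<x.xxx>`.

segments=10 loops=1 length=8.087

cell (1,2): code 0100 → (1.679,3.000)–(2.000,2.659)
cell (1,3): code 1100 → (1.681,4.000)–(1.679,3.000)
cell (1,4): code 1000 → (2.000,4.339)–(1.681,4.000)
cell (2,2): code 0110 → (2.000,2.659)–(3.000,2.183)
cell (2,4): code 1001 → (3.000,4.717)–(2.000,4.339)
cell (3,2): code 0110 → (3.000,2.183)–(4.000,2.586)
cell (3,4): code 1001 → (4.000,4.092)–(3.000,4.717)
cell (4,2): code 0010 → (4.000,2.586)–(4.368,3.000)
cell (4,3): code 0011 → (4.368,3.000)–(4.089,4.000)
cell (4,4): code 0001 → (4.089,4.000)–(4.000,4.092)
total: 10 segments, chained into 1 closed loop(s), length Σ = 8.087449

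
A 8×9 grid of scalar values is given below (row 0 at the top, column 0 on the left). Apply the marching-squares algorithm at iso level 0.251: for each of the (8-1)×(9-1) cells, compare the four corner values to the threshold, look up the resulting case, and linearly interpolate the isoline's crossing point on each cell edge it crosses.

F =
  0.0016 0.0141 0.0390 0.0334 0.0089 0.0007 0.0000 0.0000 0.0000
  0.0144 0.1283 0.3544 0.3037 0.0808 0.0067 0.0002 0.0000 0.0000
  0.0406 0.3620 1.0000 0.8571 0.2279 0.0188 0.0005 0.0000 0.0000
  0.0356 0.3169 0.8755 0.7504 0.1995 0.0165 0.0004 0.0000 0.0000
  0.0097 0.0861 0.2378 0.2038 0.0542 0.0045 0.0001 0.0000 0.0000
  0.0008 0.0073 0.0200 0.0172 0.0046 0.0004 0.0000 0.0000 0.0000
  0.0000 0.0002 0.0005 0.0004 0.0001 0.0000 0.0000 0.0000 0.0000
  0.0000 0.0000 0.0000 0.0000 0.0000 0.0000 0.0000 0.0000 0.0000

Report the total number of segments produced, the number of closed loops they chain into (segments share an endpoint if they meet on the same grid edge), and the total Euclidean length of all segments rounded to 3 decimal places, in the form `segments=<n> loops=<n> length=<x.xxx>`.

cell (0,1): code 0100 → (0.672,2.000)–(1.000,1.543)
cell (0,2): code 1100 → (0.805,3.000)–(0.672,2.000)
cell (0,3): code 1000 → (1.000,3.236)–(0.805,3.000)
cell (1,0): code 0100 → (1.525,1.000)–(2.000,0.655)
cell (1,1): code 1110 → (1.000,1.543)–(1.525,1.000)
cell (1,3): code 1001 → (2.000,3.963)–(1.000,3.236)
cell (2,0): code 0110 → (2.000,0.655)–(3.000,0.766)
cell (2,3): code 1001 → (3.000,3.907)–(2.000,3.963)
cell (3,0): code 0010 → (3.000,0.766)–(3.286,1.000)
cell (3,1): code 0011 → (3.286,1.000)–(3.979,2.000)
cell (3,2): code 0011 → (3.979,2.000)–(3.914,3.000)
cell (3,3): code 0001 → (3.914,3.000)–(3.000,3.907)
total: 12 segments, chained into 1 closed loop(s), length Σ = 10.339933

segments=12 loops=1 length=10.340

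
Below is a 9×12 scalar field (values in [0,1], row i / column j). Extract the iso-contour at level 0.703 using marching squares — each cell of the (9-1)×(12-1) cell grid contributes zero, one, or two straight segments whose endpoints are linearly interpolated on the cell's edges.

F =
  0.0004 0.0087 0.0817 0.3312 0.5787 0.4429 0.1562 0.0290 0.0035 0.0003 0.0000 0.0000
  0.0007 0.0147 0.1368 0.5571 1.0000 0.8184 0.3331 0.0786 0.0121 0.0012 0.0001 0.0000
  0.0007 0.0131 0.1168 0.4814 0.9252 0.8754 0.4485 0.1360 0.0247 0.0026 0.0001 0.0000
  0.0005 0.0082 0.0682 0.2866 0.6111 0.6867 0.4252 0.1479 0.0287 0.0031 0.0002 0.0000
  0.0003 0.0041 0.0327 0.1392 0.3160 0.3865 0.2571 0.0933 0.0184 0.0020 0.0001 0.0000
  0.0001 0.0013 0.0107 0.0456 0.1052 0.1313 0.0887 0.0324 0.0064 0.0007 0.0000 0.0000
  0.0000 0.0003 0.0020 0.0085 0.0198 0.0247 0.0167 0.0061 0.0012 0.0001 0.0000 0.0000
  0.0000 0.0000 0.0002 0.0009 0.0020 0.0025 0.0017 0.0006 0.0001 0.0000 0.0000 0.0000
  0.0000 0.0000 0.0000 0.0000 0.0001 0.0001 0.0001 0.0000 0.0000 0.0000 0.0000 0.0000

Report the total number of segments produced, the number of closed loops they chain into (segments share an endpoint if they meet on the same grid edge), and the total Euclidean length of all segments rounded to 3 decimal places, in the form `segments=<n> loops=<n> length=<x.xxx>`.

segments=8 loops=1 length=7.352

cell (0,3): code 0100 → (0.295,4.000)–(1.000,3.329)
cell (0,4): code 1100 → (0.693,5.000)–(0.295,4.000)
cell (0,5): code 1000 → (1.000,5.238)–(0.693,5.000)
cell (1,3): code 0110 → (1.000,3.329)–(2.000,3.499)
cell (1,5): code 1001 → (2.000,5.404)–(1.000,5.238)
cell (2,3): code 0010 → (2.000,3.499)–(2.707,4.000)
cell (2,4): code 0011 → (2.707,4.000)–(2.914,5.000)
cell (2,5): code 0001 → (2.914,5.000)–(2.000,5.404)
total: 8 segments, chained into 1 closed loop(s), length Σ = 7.352319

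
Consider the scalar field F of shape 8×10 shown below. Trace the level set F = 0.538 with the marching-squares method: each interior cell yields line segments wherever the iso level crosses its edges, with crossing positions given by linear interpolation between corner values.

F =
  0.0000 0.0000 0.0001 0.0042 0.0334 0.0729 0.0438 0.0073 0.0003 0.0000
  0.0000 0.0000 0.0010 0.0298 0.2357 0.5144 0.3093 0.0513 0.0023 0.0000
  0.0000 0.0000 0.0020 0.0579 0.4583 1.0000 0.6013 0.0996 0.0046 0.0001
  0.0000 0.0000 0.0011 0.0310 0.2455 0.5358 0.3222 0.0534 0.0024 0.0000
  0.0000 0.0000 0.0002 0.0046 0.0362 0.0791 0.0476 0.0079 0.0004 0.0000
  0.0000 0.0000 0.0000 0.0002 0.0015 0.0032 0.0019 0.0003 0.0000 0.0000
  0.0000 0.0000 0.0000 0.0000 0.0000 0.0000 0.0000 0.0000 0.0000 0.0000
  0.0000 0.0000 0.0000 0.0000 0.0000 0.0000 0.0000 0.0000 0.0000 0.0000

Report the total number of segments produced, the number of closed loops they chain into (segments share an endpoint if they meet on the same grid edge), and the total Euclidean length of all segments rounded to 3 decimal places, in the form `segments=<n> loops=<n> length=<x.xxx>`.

cell (1,4): code 0100 → (1.049,5.000)–(2.000,4.147)
cell (1,5): code 1100 → (1.783,6.000)–(1.049,5.000)
cell (1,6): code 1000 → (2.000,6.126)–(1.783,6.000)
cell (2,4): code 0010 → (2.000,4.147)–(2.995,5.000)
cell (2,5): code 0011 → (2.995,5.000)–(2.227,6.000)
cell (2,6): code 0001 → (2.227,6.000)–(2.000,6.126)
total: 6 segments, chained into 1 closed loop(s), length Σ = 5.600766

segments=6 loops=1 length=5.601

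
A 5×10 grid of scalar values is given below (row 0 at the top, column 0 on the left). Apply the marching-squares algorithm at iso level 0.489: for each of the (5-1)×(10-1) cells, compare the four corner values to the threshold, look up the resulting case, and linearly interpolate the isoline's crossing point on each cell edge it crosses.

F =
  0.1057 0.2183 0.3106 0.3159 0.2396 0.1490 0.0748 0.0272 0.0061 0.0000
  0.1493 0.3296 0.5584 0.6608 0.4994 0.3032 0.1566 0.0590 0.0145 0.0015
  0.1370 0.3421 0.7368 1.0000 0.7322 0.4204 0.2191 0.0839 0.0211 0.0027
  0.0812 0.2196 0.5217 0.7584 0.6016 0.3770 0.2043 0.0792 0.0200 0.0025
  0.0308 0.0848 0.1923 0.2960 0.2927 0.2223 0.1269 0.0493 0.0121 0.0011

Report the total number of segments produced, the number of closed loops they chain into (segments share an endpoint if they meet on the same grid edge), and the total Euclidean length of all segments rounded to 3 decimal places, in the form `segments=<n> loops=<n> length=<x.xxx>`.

segments=12 loops=1 length=9.956

cell (0,1): code 0100 → (0.720,2.000)–(1.000,1.697)
cell (0,2): code 1100 → (0.502,3.000)–(0.720,2.000)
cell (0,3): code 1100 → (0.960,4.000)–(0.502,3.000)
cell (0,4): code 1000 → (1.000,4.053)–(0.960,4.000)
cell (1,1): code 0110 → (1.000,1.697)–(2.000,1.372)
cell (1,4): code 1001 → (2.000,4.780)–(1.000,4.053)
cell (2,1): code 0110 → (2.000,1.372)–(3.000,1.892)
cell (2,4): code 1001 → (3.000,4.501)–(2.000,4.780)
cell (3,1): code 0010 → (3.000,1.892)–(3.099,2.000)
cell (3,2): code 0011 → (3.099,2.000)–(3.583,3.000)
cell (3,3): code 0011 → (3.583,3.000)–(3.365,4.000)
cell (3,4): code 0001 → (3.365,4.000)–(3.000,4.501)
total: 12 segments, chained into 1 closed loop(s), length Σ = 9.956282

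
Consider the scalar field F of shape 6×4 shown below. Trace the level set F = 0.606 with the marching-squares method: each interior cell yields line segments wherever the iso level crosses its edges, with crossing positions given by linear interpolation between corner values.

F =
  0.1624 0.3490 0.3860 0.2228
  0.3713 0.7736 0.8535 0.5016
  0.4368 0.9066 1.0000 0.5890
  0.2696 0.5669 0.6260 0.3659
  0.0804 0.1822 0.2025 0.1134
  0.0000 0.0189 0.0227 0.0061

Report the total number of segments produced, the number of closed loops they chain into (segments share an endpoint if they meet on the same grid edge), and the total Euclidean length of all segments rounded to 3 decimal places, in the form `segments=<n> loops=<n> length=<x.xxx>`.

segments=10 loops=1 length=8.049

cell (0,0): code 0100 → (0.605,1.000)–(1.000,0.583)
cell (0,1): code 1100 → (0.471,2.000)–(0.605,1.000)
cell (0,2): code 1000 → (1.000,2.703)–(0.471,2.000)
cell (1,0): code 0110 → (1.000,0.583)–(2.000,0.360)
cell (1,2): code 1001 → (2.000,2.959)–(1.000,2.703)
cell (2,0): code 0010 → (2.000,0.360)–(2.885,1.000)
cell (2,1): code 0111 → (2.885,1.000)–(3.000,1.662)
cell (2,2): code 1001 → (3.000,2.077)–(2.000,2.959)
cell (3,1): code 0010 → (3.000,1.662)–(3.047,2.000)
cell (3,2): code 0001 → (3.047,2.000)–(3.000,2.077)
total: 10 segments, chained into 1 closed loop(s), length Σ = 8.048603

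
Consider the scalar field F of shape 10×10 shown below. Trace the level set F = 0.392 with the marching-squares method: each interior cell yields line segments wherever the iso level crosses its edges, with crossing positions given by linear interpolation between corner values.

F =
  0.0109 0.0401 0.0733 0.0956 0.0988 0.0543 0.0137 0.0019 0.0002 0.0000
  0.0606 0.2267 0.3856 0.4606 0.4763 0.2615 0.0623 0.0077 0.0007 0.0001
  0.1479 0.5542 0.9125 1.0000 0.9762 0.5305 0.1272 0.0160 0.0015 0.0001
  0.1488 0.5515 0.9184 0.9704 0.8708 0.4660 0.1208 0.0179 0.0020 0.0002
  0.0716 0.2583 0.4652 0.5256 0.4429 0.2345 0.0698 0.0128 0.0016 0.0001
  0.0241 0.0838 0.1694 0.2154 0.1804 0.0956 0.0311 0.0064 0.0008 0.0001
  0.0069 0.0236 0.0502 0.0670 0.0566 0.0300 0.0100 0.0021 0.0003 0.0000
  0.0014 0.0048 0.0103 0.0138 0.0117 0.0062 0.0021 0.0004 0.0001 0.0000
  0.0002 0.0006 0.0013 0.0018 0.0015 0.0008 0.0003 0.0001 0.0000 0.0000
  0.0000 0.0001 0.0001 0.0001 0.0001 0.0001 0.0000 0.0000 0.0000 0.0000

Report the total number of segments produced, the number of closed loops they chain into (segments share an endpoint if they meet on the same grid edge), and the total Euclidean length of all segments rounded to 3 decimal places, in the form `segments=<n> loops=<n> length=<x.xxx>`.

cell (0,2): code 0100 → (0.812,3.000)–(1.000,2.085)
cell (0,3): code 1100 → (0.777,4.000)–(0.812,3.000)
cell (0,4): code 1000 → (1.000,4.392)–(0.777,4.000)
cell (1,0): code 0100 → (1.505,1.000)–(2.000,0.601)
cell (1,1): code 1100 → (1.012,2.000)–(1.505,1.000)
cell (1,2): code 1110 → (1.000,2.085)–(1.012,2.000)
cell (1,4): code 1101 → (1.485,5.000)–(1.000,4.392)
cell (1,5): code 1000 → (2.000,5.343)–(1.485,5.000)
cell (2,0): code 0110 → (2.000,0.601)–(3.000,0.604)
cell (2,5): code 1001 → (3.000,5.214)–(2.000,5.343)
cell (3,0): code 0010 → (3.000,0.604)–(3.544,1.000)
cell (3,1): code 0111 → (3.544,1.000)–(4.000,1.646)
cell (3,4): code 1011 → (4.000,4.244)–(3.320,5.000)
cell (3,5): code 0001 → (3.320,5.000)–(3.000,5.214)
cell (4,1): code 0010 → (4.000,1.646)–(4.247,2.000)
cell (4,2): code 0011 → (4.247,2.000)–(4.431,3.000)
cell (4,3): code 0011 → (4.431,3.000)–(4.194,4.000)
cell (4,4): code 0001 → (4.194,4.000)–(4.000,4.244)
total: 18 segments, chained into 1 closed loop(s), length Σ = 13.281135

segments=18 loops=1 length=13.281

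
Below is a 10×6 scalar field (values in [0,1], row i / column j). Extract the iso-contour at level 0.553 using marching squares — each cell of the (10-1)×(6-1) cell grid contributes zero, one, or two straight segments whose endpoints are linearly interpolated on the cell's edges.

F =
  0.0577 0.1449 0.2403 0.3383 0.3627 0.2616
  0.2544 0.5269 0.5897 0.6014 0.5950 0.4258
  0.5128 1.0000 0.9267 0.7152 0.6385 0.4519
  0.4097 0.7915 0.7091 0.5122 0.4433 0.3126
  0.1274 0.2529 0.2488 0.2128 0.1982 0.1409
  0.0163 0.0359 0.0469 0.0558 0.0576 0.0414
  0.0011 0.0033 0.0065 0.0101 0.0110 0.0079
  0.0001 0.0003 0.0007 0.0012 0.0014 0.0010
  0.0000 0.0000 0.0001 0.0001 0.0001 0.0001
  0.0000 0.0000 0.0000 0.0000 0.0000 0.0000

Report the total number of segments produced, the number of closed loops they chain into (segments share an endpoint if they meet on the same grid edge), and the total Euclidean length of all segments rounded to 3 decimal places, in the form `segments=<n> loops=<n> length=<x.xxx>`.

cell (0,1): code 0100 → (0.895,2.000)–(1.000,1.416)
cell (0,2): code 1100 → (0.816,3.000)–(0.895,2.000)
cell (0,3): code 1100 → (0.819,4.000)–(0.816,3.000)
cell (0,4): code 1000 → (1.000,4.248)–(0.819,4.000)
cell (1,0): code 0100 → (1.055,1.000)–(2.000,0.083)
cell (1,1): code 1110 → (1.000,1.416)–(1.055,1.000)
cell (1,4): code 1001 → (2.000,4.458)–(1.000,4.248)
cell (2,0): code 0110 → (2.000,0.083)–(3.000,0.375)
cell (2,2): code 1011 → (3.000,2.793)–(2.799,3.000)
cell (2,3): code 0011 → (2.799,3.000)–(2.438,4.000)
cell (2,4): code 0001 → (2.438,4.000)–(2.000,4.458)
cell (3,0): code 0010 → (3.000,0.375)–(3.443,1.000)
cell (3,1): code 0011 → (3.443,1.000)–(3.339,2.000)
cell (3,2): code 0001 → (3.339,2.000)–(3.000,2.793)
total: 14 segments, chained into 1 closed loop(s), length Σ = 11.323070

segments=14 loops=1 length=11.323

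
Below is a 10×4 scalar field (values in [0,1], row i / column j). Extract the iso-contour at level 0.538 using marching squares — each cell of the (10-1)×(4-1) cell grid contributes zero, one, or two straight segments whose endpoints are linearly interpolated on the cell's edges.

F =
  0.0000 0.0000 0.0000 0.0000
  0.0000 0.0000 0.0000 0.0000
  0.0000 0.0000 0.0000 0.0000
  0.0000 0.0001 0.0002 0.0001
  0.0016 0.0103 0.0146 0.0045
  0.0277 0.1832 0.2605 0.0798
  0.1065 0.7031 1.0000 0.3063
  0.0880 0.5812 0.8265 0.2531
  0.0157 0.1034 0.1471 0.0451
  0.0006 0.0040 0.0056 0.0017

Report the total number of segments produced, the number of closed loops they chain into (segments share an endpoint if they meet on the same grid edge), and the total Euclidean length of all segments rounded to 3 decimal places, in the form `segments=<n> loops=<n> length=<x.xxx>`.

segments=8 loops=1 length=6.250

cell (5,0): code 0100 → (5.682,1.000)–(6.000,0.723)
cell (5,1): code 1100 → (5.375,2.000)–(5.682,1.000)
cell (5,2): code 1000 → (6.000,2.666)–(5.375,2.000)
cell (6,0): code 0110 → (6.000,0.723)–(7.000,0.912)
cell (6,2): code 1001 → (7.000,2.503)–(6.000,2.666)
cell (7,0): code 0010 → (7.000,0.912)–(7.090,1.000)
cell (7,1): code 0011 → (7.090,1.000)–(7.425,2.000)
cell (7,2): code 0001 → (7.425,2.000)–(7.000,2.503)
total: 8 segments, chained into 1 closed loop(s), length Σ = 6.250043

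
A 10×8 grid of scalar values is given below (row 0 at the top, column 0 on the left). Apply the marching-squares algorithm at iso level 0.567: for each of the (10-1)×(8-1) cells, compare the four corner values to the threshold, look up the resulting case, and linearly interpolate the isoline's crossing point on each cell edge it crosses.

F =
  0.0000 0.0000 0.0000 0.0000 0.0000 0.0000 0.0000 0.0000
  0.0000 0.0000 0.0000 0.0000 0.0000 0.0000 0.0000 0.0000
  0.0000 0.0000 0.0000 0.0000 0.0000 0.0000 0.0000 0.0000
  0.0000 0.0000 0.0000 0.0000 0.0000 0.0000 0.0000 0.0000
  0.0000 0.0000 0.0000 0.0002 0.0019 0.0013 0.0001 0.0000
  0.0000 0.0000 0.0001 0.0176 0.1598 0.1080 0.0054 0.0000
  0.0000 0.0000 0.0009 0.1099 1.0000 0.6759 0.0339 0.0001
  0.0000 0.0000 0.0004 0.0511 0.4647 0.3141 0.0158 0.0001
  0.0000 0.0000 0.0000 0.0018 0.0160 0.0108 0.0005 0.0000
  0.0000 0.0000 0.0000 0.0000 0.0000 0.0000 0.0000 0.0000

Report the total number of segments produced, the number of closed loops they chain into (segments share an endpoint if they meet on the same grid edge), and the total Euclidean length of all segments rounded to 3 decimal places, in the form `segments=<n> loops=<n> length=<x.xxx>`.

cell (5,3): code 0100 → (5.485,4.000)–(6.000,3.514)
cell (5,4): code 1100 → (5.808,5.000)–(5.485,4.000)
cell (5,5): code 1000 → (6.000,5.170)–(5.808,5.000)
cell (6,3): code 0010 → (6.000,3.514)–(6.809,4.000)
cell (6,4): code 0011 → (6.809,4.000)–(6.301,5.000)
cell (6,5): code 0001 → (6.301,5.000)–(6.000,5.170)
total: 6 segments, chained into 1 closed loop(s), length Σ = 4.426747

segments=6 loops=1 length=4.427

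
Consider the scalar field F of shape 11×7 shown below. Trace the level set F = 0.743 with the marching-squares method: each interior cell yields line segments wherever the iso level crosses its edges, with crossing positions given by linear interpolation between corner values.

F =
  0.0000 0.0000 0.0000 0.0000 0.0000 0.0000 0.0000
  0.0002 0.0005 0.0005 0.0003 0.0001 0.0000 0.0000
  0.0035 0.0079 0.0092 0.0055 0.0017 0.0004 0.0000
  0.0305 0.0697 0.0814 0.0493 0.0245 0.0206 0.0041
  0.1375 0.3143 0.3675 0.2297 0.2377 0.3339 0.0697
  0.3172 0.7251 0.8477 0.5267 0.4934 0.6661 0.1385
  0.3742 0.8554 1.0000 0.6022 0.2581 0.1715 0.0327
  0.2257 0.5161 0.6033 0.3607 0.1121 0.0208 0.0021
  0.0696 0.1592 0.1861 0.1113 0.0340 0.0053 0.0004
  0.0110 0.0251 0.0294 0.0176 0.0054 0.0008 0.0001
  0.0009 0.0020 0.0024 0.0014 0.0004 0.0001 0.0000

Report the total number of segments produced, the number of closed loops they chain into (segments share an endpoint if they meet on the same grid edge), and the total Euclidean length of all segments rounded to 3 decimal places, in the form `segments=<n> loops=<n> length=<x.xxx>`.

segments=8 loops=1 length=5.787

cell (4,1): code 0100 → (4.782,2.000)–(5.000,1.146)
cell (4,2): code 1000 → (5.000,2.326)–(4.782,2.000)
cell (5,0): code 0100 → (5.137,1.000)–(6.000,0.766)
cell (5,1): code 1110 → (5.000,1.146)–(5.137,1.000)
cell (5,2): code 1001 → (6.000,2.646)–(5.000,2.326)
cell (6,0): code 0010 → (6.000,0.766)–(6.331,1.000)
cell (6,1): code 0011 → (6.331,1.000)–(6.648,2.000)
cell (6,2): code 0001 → (6.648,2.000)–(6.000,2.646)
total: 8 segments, chained into 1 closed loop(s), length Σ = 5.786981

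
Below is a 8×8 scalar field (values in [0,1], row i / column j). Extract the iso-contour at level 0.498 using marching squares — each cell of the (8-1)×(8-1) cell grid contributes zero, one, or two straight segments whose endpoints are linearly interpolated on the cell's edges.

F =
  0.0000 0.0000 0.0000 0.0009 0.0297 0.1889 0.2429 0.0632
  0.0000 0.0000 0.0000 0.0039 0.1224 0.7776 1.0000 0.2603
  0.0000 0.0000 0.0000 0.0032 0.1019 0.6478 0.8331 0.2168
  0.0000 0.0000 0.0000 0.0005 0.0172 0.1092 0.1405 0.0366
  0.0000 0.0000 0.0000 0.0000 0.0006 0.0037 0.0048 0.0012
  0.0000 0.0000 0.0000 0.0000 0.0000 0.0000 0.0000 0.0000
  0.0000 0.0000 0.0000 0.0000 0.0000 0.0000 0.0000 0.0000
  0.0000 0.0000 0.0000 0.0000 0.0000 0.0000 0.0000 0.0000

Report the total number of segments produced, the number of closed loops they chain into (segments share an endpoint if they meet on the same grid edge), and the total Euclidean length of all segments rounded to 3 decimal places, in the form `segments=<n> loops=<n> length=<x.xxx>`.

segments=8 loops=1 length=6.765

cell (0,4): code 0100 → (0.525,5.000)–(1.000,4.573)
cell (0,5): code 1100 → (0.337,6.000)–(0.525,5.000)
cell (0,6): code 1000 → (1.000,6.679)–(0.337,6.000)
cell (1,4): code 0110 → (1.000,4.573)–(2.000,4.726)
cell (1,6): code 1001 → (2.000,6.544)–(1.000,6.679)
cell (2,4): code 0010 → (2.000,4.726)–(2.278,5.000)
cell (2,5): code 0011 → (2.278,5.000)–(2.484,6.000)
cell (2,6): code 0001 → (2.484,6.000)–(2.000,6.544)
total: 8 segments, chained into 1 closed loop(s), length Σ = 6.764906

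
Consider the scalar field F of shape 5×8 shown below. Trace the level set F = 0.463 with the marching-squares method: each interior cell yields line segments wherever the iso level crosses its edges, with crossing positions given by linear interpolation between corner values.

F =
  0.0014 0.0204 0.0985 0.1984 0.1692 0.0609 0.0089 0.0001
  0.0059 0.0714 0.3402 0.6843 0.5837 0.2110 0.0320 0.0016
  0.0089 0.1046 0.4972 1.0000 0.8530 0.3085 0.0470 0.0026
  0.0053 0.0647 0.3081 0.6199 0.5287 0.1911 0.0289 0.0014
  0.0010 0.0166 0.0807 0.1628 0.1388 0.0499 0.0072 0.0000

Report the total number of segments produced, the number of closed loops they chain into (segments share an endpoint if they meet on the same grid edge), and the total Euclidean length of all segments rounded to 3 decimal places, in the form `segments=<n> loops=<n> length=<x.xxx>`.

cell (0,2): code 0100 → (0.545,3.000)–(1.000,2.357)
cell (0,3): code 1100 → (0.709,4.000)–(0.545,3.000)
cell (0,4): code 1000 → (1.000,4.324)–(0.709,4.000)
cell (1,1): code 0100 → (1.782,2.000)–(2.000,1.913)
cell (1,2): code 1110 → (1.000,2.357)–(1.782,2.000)
cell (1,4): code 1001 → (2.000,4.716)–(1.000,4.324)
cell (2,1): code 0010 → (2.000,1.913)–(2.181,2.000)
cell (2,2): code 0111 → (2.181,2.000)–(3.000,2.497)
cell (2,4): code 1001 → (3.000,4.195)–(2.000,4.716)
cell (3,2): code 0010 → (3.000,2.497)–(3.343,3.000)
cell (3,3): code 0011 → (3.343,3.000)–(3.169,4.000)
cell (3,4): code 0001 → (3.169,4.000)–(3.000,4.195)
total: 12 segments, chained into 1 closed loop(s), length Σ = 8.573897

segments=12 loops=1 length=8.574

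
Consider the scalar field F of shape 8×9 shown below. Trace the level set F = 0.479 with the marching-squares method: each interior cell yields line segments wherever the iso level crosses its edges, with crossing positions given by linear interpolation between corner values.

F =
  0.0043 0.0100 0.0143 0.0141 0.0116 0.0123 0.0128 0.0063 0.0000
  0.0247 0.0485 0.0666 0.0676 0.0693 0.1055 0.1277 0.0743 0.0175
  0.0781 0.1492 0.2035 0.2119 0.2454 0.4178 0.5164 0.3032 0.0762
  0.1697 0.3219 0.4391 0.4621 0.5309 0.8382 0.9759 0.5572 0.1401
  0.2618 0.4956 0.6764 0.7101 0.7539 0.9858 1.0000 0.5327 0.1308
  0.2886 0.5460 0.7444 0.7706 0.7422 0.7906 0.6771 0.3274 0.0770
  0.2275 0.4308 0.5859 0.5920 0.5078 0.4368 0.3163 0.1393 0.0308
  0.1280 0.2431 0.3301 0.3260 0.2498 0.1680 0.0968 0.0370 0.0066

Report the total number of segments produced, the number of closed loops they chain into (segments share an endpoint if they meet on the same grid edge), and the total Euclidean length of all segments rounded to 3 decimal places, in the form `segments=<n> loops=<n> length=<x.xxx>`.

cell (1,5): code 0100 → (1.904,6.000)–(2.000,5.621)
cell (1,6): code 1000 → (2.000,6.175)–(1.904,6.000)
cell (2,3): code 0100 → (2.818,4.000)–(3.000,3.246)
cell (2,4): code 1100 → (2.146,5.000)–(2.818,4.000)
cell (2,5): code 1110 → (2.000,5.621)–(2.146,5.000)
cell (2,6): code 1101 → (2.692,7.000)–(2.000,6.175)
cell (2,7): code 1000 → (3.000,7.187)–(2.692,7.000)
cell (3,0): code 0100 → (3.904,1.000)–(4.000,0.929)
cell (3,1): code 1100 → (3.168,2.000)–(3.904,1.000)
cell (3,2): code 1100 → (3.068,3.000)–(3.168,2.000)
cell (3,3): code 1110 → (3.000,3.246)–(3.068,3.000)
cell (3,7): code 1001 → (4.000,7.134)–(3.000,7.187)
cell (4,0): code 0110 → (4.000,0.929)–(5.000,0.740)
cell (4,6): code 1011 → (5.000,6.566)–(4.262,7.000)
cell (4,7): code 0001 → (4.262,7.000)–(4.000,7.134)
cell (5,0): code 0010 → (5.000,0.740)–(5.582,1.000)
cell (5,1): code 0111 → (5.582,1.000)–(6.000,1.311)
cell (5,4): code 1011 → (6.000,4.406)–(5.881,5.000)
cell (5,5): code 0011 → (5.881,5.000)–(5.549,6.000)
cell (5,6): code 0001 → (5.549,6.000)–(5.000,6.566)
cell (6,1): code 0010 → (6.000,1.311)–(6.418,2.000)
cell (6,2): code 0011 → (6.418,2.000)–(6.425,3.000)
cell (6,3): code 0011 → (6.425,3.000)–(6.112,4.000)
cell (6,4): code 0001 → (6.112,4.000)–(6.000,4.406)
total: 24 segments, chained into 1 closed loop(s), length Σ = 17.318800

segments=24 loops=1 length=17.319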